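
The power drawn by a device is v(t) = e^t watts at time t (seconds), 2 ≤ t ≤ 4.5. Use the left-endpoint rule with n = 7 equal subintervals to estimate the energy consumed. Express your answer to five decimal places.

68.74947

Δt = (4.5 − 2)/7 = 5/14.
Left endpoints: 2, 33/14, 19/7, 43/14, 24/7, 53/14, 29/7.
v(2) ≈ 7.38906, v(33/14) ≈ 10.56073, v(19/7) ≈ 15.09382, v(43/14) ≈ 21.57270, v(24/7) ≈ 30.83256, v(53/14) ≈ 44.06714, v(29/7) ≈ 62.98251.
Sum = Δt · [v(2) + v(33/14) + v(19/7) + ...].
Sum ≈ 68.74947.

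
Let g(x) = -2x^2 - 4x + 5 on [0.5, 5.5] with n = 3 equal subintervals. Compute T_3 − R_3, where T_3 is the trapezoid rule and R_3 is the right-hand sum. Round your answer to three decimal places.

66.667

T_3 ≈ -150.46296.
R_3 ≈ -217.12963.
T_3 − R_3 ≈ 66.667.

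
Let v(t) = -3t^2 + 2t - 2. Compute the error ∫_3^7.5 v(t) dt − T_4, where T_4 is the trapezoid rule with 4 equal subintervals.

Exact integral: ∫_3^7.5 v(t) dt = -356.625.
T_4 = -359.47265625.
Error = -356.625 − (-359.47265625) = 2.84765625.

2.84765625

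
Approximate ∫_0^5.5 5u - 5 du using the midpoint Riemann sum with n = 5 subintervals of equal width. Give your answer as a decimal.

48.125

Δu = (5.5 − 0)/5 = 1.1.
Midpoints: 0.55, 1.65, 2.75, 3.85, 4.95.
f(0.55) = -2.25, f(1.65) = 3.25, f(2.75) = 8.75, f(3.85) = 14.25, f(4.95) = 19.75.
Sum = Δu · [f(0.55) + f(1.65) + f(2.75) + f(3.85) + f(4.95)].
Sum = 48.125.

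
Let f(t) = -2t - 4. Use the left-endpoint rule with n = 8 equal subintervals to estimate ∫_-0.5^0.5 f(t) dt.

Δt = (0.5 − (-0.5))/8 = 0.125.
Left endpoints: -0.5, -0.375, -0.25, -0.125, 0, 0.125, 0.25, 0.375.
f(-0.5) = -3, f(-0.375) = -3.25, f(-0.25) = -3.5, f(-0.125) = -3.75, f(0) = -4, f(0.125) = -4.25, f(0.25) = -4.5, f(0.375) = -4.75.
Sum = Δt · [f(-0.5) + f(-0.375) + f(-0.25) + ...].
Sum = -3.875.

-3.875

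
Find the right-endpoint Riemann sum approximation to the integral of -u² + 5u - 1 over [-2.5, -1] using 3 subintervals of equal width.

Δu = (-1 − (-2.5))/3 = 0.5.
Right endpoints: -2, -1.5, -1.
f(-2) = -15, f(-1.5) = -10.75, f(-1) = -7.
Sum = Δu · [f(-2) + f(-1.5) + f(-1)].
Sum = -16.375.

-16.375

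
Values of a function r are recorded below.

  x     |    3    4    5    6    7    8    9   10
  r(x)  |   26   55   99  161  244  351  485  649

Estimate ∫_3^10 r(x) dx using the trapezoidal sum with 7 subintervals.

1732.5

Δx = 1.
T_7 = (1/2)·[26 + 2·55 + 2·99 + 2·161 + 2·244 + 2·351 + 2·485 + 649] = 1732.5.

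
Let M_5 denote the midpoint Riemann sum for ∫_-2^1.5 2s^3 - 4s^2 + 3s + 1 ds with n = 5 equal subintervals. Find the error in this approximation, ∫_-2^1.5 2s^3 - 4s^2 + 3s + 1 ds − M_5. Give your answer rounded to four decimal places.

-0.7860

Exact integral: ∫_-2^1.5 f(s) ds ≈ -19.760417.
M_5 = -18.974375.
Error ≈ -19.760417 − (-18.974375) ≈ -0.7860.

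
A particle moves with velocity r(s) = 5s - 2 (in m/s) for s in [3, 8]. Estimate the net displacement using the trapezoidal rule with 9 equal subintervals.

Δs = (8 − 3)/9 = 5/9.
r(3) = 13, r(32/9) = 142/9, r(37/9) = 167/9, r(14/3) = 64/3, r(47/9) = 217/9, r(52/9) = 242/9, r(19/3) = 89/3, r(62/9) = 292/9, r(67/9) = 317/9, r(8) = 38.
T_9 = (Δs/2)·[r(s_0) + 2r(s_1) + ... + 2r(s_{8}) + r(s_9)].
Sum = 127.5.

127.5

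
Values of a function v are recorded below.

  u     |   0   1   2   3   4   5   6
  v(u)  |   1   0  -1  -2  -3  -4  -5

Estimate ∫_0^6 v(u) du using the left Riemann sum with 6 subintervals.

-9

Δu = 1.
Sum = 1·[1 + 0 + (-1) + (-2) + (-3) + (-4)] = -9.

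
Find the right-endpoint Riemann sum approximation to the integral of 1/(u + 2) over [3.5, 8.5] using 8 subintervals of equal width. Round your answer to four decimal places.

0.6204

Δu = (8.5 − 3.5)/8 = 0.625.
Right endpoints: 4.125, 4.75, 5.375, 6, 6.625, 7.25, 7.875, 8.5.
f(4.125) = 8/49, f(4.75) = 4/27, f(5.375) = 8/59, f(6) = 0.125, f(6.625) = 8/69, f(7.25) = 4/37, f(7.875) = 8/79, f(8.5) = 2/21.
Sum = Δu · [f(4.125) + f(4.75) + f(5.375) + ...].
Sum ≈ 0.6204.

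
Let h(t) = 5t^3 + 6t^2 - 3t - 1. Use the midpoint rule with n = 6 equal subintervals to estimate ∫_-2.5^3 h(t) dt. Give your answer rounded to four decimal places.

Δt = (3 − (-2.5))/6 = 11/12.
Midpoints: -49/24, -1.125, -5/24, 17/24, 1.625, 61/24.
h(-49/24) = -171653/13824, h(-1.125) = 1459/512, h(-5/24) = -2209/13824, h(17/24) = 22981/13824, h(1.625) = 16089/512, h(61/24) = 1551497/13824.
Sum = Δt · [h(-49/24) + h(-1.125) + h(-5/24) + ...].
Sum ≈ 124.2919.

124.2919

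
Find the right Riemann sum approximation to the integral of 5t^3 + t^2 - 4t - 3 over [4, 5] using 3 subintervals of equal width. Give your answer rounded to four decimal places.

Δt = (5 − 4)/3 = 1/3.
Right endpoints: 13/3, 14/3, 5.
f(13/3) = 10943/27, f(14/3) = 13723/27, f(5) = 627.
Sum = Δt · [f(13/3) + f(14/3) + f(5)].
Sum ≈ 513.5185.

513.5185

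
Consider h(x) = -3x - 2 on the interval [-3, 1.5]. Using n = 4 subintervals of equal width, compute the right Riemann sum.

-6.46875

Δx = (1.5 − (-3))/4 = 1.125.
Right endpoints: -1.875, -0.75, 0.375, 1.5.
h(-1.875) = 3.625, h(-0.75) = 0.25, h(0.375) = -3.125, h(1.5) = -6.5.
Sum = Δx · [h(-1.875) + h(-0.75) + h(0.375) + h(1.5)].
Sum = -6.46875.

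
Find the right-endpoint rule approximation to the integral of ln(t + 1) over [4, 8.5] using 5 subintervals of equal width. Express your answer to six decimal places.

Δt = (8.5 − 4)/5 = 0.9.
Right endpoints: 4.9, 5.8, 6.7, 7.6, 8.5.
f(4.9) ≈ 1.774952, f(5.8) ≈ 1.916923, f(6.7) ≈ 2.041220, f(7.6) ≈ 2.151762, f(8.5) ≈ 2.251292.
Sum = Δt · [f(4.9) + f(5.8) + f(6.7) + f(7.6) + f(8.5)].
Sum ≈ 9.122534.

9.122534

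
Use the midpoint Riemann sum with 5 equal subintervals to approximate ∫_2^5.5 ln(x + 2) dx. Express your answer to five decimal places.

6.06897

Δx = (5.5 − 2)/5 = 0.7.
Midpoints: 2.35, 3.05, 3.75, 4.45, 5.15.
f(2.35) ≈ 1.47018, f(3.05) ≈ 1.61939, f(3.75) ≈ 1.74920, f(4.45) ≈ 1.86408, f(5.15) ≈ 1.96711.
Sum = Δx · [f(2.35) + f(3.05) + f(3.75) + f(4.45) + f(5.15)].
Sum ≈ 6.06897.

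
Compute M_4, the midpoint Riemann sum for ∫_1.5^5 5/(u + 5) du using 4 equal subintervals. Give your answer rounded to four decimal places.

2.1517

Δu = (5 − 1.5)/4 = 0.875.
Midpoints: 1.9375, 2.8125, 3.6875, 4.5625.
f(1.9375) = 80/111, f(2.8125) = 0.64, f(3.6875) = 80/139, f(4.5625) = 80/153.
Sum = Δu · [f(1.9375) + f(2.8125) + f(3.6875) + f(4.5625)].
Sum ≈ 2.1517.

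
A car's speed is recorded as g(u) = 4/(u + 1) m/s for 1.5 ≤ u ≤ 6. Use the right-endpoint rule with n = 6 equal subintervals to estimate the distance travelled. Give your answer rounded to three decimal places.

Δu = (6 − 1.5)/6 = 0.75.
Right endpoints: 2.25, 3, 3.75, 4.5, 5.25, 6.
g(2.25) = 16/13, g(3) = 1, g(3.75) = 16/19, g(4.5) = 8/11, g(5.25) = 0.64, g(6) = 4/7.
Sum = Δu · [g(2.25) + g(3) + g(3.75) + ...].
Sum ≈ 3.759.

3.759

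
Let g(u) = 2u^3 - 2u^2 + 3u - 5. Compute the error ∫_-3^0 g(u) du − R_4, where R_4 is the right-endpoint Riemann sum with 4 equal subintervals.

Exact integral: ∫_-3^0 g(u) du = -87.
R_4 = -59.71875.
Error = -87 − (-59.71875) = -27.28125.

-27.28125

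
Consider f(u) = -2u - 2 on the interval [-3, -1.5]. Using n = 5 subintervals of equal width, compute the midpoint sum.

3.75

Δu = (-1.5 − (-3))/5 = 0.3.
Midpoints: -2.85, -2.55, -2.25, -1.95, -1.65.
f(-2.85) = 3.7, f(-2.55) = 3.1, f(-2.25) = 2.5, f(-1.95) = 1.9, f(-1.65) = 1.3.
Sum = Δu · [f(-2.85) + f(-2.55) + f(-2.25) + f(-1.95) + f(-1.65)].
Sum = 3.75.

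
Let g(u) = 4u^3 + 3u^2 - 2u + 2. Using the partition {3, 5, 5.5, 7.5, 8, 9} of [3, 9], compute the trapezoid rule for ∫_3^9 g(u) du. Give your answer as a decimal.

Subinterval widths: 2, 0.5, 2, 0.5, 1.
g(3) = 131, g(5) = 567, g(5.5) = 747.25, g(7.5) = 1843.25, g(8) = 2226, g(9) = 3143.
On each subinterval the trapezoid contributes (Δu_i/2)·[g(u_{i-1}) + g(u_i)].
Sum = 7318.875.

7318.875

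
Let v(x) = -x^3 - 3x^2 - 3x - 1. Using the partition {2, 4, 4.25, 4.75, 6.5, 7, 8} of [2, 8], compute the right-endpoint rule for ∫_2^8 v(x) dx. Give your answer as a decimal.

Subinterval widths: 2, 0.25, 0.5, 1.75, 0.5, 1.
Right endpoints: 4, 4.25, 4.75, 6.5, 7, 8.
v(4) = -125, v(4.25) = -144.703125, v(4.75) = -190.109375, v(6.5) = -421.875, v(7) = -512, v(8) = -729.
Sum = Σ Δx_i · v(x_i).
Sum = -2104.51171875.

-2104.51171875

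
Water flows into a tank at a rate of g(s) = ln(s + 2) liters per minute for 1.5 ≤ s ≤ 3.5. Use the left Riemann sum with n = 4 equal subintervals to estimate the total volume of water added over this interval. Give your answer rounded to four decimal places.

Δs = (3.5 − 1.5)/4 = 0.5.
Left endpoints: 1.5, 2, 2.5, 3.
g(1.5) ≈ 1.2528, g(2) ≈ 1.3863, g(2.5) ≈ 1.5041, g(3) ≈ 1.6094.
Sum = Δs · [g(1.5) + g(2) + g(2.5) + g(3)].
Sum ≈ 2.8763.

2.8763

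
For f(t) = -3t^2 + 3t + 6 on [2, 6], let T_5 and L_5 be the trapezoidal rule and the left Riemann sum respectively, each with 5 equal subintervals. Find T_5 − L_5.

-33.6

T_5 = -137.28.
L_5 = -103.68.
T_5 − L_5 = -33.6.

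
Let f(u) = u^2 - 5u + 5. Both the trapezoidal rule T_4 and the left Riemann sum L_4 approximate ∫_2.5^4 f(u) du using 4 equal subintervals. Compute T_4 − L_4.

0.421875

T_4 = -0.71484375.
L_4 = -1.13671875.
T_4 − L_4 = 0.421875.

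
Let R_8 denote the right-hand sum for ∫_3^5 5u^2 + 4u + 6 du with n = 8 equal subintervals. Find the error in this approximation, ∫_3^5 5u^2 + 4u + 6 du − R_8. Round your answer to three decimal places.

Exact integral: ∫_3^5 f(u) du ≈ 207.33333.
R_8 = 218.4375.
Error ≈ 207.33333 − 218.4375 ≈ -11.104.

-11.104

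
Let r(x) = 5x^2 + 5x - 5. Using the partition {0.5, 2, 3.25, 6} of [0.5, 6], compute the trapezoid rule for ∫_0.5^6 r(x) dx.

443.4375

Subinterval widths: 1.5, 1.25, 2.75.
r(0.5) = -1.25, r(2) = 25, r(3.25) = 64.0625, r(6) = 205.
On each subinterval the trapezoid contributes (Δx_i/2)·[r(x_{i-1}) + r(x_i)].
Sum = 443.4375.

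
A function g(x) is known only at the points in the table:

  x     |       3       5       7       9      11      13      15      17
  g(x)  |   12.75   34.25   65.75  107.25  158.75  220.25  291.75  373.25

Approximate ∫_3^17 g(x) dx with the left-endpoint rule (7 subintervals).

Δx = 2.
Sum = 2·[12.75 + 34.25 + 65.75 + 107.25 + 158.75 + 220.25 + 291.75] = 1781.5.

1781.5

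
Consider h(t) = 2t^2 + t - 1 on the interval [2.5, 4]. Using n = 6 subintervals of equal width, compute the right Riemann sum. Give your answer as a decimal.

38.28125

Δt = (4 − 2.5)/6 = 0.25.
Right endpoints: 2.75, 3, 3.25, 3.5, 3.75, 4.
h(2.75) = 16.875, h(3) = 20, h(3.25) = 23.375, h(3.5) = 27, h(3.75) = 30.875, h(4) = 35.
Sum = Δt · [h(2.75) + h(3) + h(3.25) + ...].
Sum = 38.28125.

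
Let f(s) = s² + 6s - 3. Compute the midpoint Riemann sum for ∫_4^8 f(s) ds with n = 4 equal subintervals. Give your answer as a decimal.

281

Δs = (8 − 4)/4 = 1.
Midpoints: 4.5, 5.5, 6.5, 7.5.
f(4.5) = 44.25, f(5.5) = 60.25, f(6.5) = 78.25, f(7.5) = 98.25.
Sum = Δs · [f(4.5) + f(5.5) + f(6.5) + f(7.5)].
Sum = 281.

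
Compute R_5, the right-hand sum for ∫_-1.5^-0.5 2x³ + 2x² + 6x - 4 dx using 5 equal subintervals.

-9.51

Δx = (-0.5 − (-1.5))/5 = 0.2.
Right endpoints: -1.3, -1.1, -0.9, -0.7, -0.5.
f(-1.3) = -12.814, f(-1.1) = -10.842, f(-0.9) = -9.238, f(-0.7) = -7.906, f(-0.5) = -6.75.
Sum = Δx · [f(-1.3) + f(-1.1) + f(-0.9) + f(-0.7) + f(-0.5)].
Sum = -9.51.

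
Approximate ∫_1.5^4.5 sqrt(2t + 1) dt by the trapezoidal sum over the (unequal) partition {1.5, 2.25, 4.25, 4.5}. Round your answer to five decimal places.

Subinterval widths: 0.75, 2, 0.25.
f(1.5) ≈ 2.00000, f(2.25) ≈ 2.34521, f(4.25) ≈ 3.08221, f(4.5) ≈ 3.16228.
On each subinterval the trapezoid contributes (Δt_i/2)·[f(t_{i-1}) + f(t_i)].
Sum ≈ 7.83743.

7.83743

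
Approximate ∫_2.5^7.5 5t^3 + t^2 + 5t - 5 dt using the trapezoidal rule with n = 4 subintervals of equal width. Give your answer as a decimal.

4240.625

Δt = (7.5 − 2.5)/4 = 1.25.
f(2.5) = 91.875, f(3.75) = 291.484375, f(5) = 670, f(6.25) = 1286.015625, f(7.5) = 2198.125.
T_4 = (Δt/2)·[f(t_0) + 2f(t_1) + 2f(t_2) + 2f(t_3) + f(t_4)].
Sum = 4240.625.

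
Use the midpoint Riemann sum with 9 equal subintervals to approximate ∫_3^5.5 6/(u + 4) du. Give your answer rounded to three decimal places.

Δu = (5.5 − 3)/9 = 5/18.
Midpoints: 113/36, 41/12, 133/36, 143/36, 4.25, 163/36, 173/36, 61/12, 193/36.
f(113/36) = 216/257, f(41/12) = 72/89, f(133/36) = 216/277, f(143/36) = 216/287, f(4.25) = 8/11, f(163/36) = 216/307, f(173/36) = 216/317, f(61/12) = 72/109, f(193/36) = 216/337.
Sum = Δu · [f(113/36) + f(41/12) + f(133/36) + ...].
Sum ≈ 1.832.

1.832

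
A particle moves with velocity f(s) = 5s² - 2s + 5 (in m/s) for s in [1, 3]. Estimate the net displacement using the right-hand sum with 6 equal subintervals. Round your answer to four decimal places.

51.5185

Δs = (3 − 1)/6 = 1/3.
Right endpoints: 4/3, 5/3, 2, 7/3, 8/3, 3.
f(4/3) = 101/9, f(5/3) = 140/9, f(2) = 21, f(7/3) = 248/9, f(8/3) = 317/9, f(3) = 44.
Sum = Δs · [f(4/3) + f(5/3) + f(2) + ...].
Sum ≈ 51.5185.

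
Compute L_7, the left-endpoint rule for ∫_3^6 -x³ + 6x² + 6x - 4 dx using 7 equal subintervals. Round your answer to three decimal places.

144.490

Δx = (6 − 3)/7 = 3/7.
Left endpoints: 3, 24/7, 27/7, 30/7, 33/7, 36/7, 39/7.
f(3) = 41, f(24/7) = 16052/343, f(27/7) = 17501/343, f(30/7) = 18248/343, f(33/7) = 18131/343, f(36/7) = 16988/343, f(39/7) = 14657/343.
Sum = Δx · [f(3) + f(24/7) + f(27/7) + ...].
Sum ≈ 144.490.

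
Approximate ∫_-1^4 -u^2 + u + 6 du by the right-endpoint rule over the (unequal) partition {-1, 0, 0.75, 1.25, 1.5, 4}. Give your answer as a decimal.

-0.203125

Subinterval widths: 1, 0.75, 0.5, 0.25, 2.5.
Right endpoints: 0, 0.75, 1.25, 1.5, 4.
f(0) = 6, f(0.75) = 6.1875, f(1.25) = 5.6875, f(1.5) = 5.25, f(4) = -6.
Sum = Σ Δu_i · f(u_i).
Sum = -0.203125.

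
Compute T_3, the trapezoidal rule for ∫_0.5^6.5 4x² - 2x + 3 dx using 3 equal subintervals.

358

Δx = (6.5 − 0.5)/3 = 2.
f(0.5) = 3, f(2.5) = 23, f(4.5) = 75, f(6.5) = 159.
T_3 = (Δx/2)·[f(x_0) + 2f(x_1) + 2f(x_2) + f(x_3)].
Sum = 358.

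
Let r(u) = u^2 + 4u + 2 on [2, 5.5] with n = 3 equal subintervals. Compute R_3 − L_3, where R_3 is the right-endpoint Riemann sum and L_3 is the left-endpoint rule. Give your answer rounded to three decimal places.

R_3 ≈ 136.56481.
L_3 ≈ 89.60648.
R_3 − L_3 ≈ 46.958.

46.958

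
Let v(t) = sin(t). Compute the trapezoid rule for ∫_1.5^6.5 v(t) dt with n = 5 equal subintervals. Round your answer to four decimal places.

Δt = (6.5 − 1.5)/5 = 1.
v(1.5) ≈ 0.9975, v(2.5) ≈ 0.5985, v(3.5) ≈ -0.3508, v(4.5) ≈ -0.9775, v(5.5) ≈ -0.7055, v(6.5) ≈ 0.2151.
T_5 = (Δt/2)·[v(t_0) + 2v(t_1) + ... + 2v(t_{4}) + v(t_5)].
Sum ≈ -0.8291.

-0.8291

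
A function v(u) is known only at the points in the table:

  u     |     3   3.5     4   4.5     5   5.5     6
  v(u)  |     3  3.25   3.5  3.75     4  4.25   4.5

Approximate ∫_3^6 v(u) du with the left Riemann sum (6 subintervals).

Δu = 0.5.
Sum = 0.5·[3 + 3.25 + 3.5 + 3.75 + 4 + 4.25] = 10.875.

10.875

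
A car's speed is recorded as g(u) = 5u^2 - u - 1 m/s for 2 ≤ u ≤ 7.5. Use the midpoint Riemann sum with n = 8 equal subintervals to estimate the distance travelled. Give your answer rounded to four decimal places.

657.0835

Δu = (7.5 − 2)/8 = 0.6875.
Midpoints: 2.34375, 3.03125, 3.71875, 4.40625, 5.09375, 5.78125, 6.46875, 7.15625.
g(2.34375) = 24701/1024, g(3.03125) = 42917/1024, g(3.71875) = 65973/1024, g(4.40625) = 93869/1024, g(5.09375) = 126605/1024, g(5.78125) = 164181/1024, g(6.46875) = 206597/1024, g(7.15625) = 253853/1024.
Sum = Δu · [g(2.34375) + g(3.03125) + g(3.71875) + ...].
Sum ≈ 657.0835.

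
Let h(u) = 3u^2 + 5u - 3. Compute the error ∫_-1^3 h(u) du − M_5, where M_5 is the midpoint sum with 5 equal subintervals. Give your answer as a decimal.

Exact integral: ∫_-1^3 h(u) du = 36.
M_5 = 35.36.
Error = 36 − 35.36 = 0.64.

0.64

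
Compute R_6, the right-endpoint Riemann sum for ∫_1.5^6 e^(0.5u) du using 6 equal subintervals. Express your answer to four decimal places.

43.0954

Δu = (6 − 1.5)/6 = 0.75.
Right endpoints: 2.25, 3, 3.75, 4.5, 5.25, 6.
f(2.25) ≈ 3.0802, f(3) ≈ 4.4817, f(3.75) ≈ 6.5208, f(4.5) ≈ 9.4877, f(5.25) ≈ 13.8046, f(6) ≈ 20.0855.
Sum = Δu · [f(2.25) + f(3) + f(3.75) + ...].
Sum ≈ 43.0954.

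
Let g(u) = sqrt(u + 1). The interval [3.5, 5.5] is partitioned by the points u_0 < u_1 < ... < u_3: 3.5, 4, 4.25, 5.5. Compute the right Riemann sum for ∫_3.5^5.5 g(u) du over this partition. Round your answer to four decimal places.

Subinterval widths: 0.5, 0.25, 1.25.
Right endpoints: 4, 4.25, 5.5.
g(4) ≈ 2.2361, g(4.25) ≈ 2.2913, g(5.5) ≈ 2.5495.
Sum = Σ Δu_i · g(u_i).
Sum ≈ 4.8777.

4.8777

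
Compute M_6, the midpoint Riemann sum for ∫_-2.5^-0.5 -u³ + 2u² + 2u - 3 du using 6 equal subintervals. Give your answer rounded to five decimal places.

7.96296

Δu = (-0.5 − (-2.5))/6 = 1/3.
Midpoints: -7/3, -2, -5/3, -4/3, -1, -2/3.
f(-7/3) = 430/27, f(-2) = 9, f(-5/3) = 104/27, f(-4/3) = 7/27, f(-1) = -2, f(-2/3) = -85/27.
Sum = Δu · [f(-7/3) + f(-2) + f(-5/3) + ...].
Sum ≈ 7.96296.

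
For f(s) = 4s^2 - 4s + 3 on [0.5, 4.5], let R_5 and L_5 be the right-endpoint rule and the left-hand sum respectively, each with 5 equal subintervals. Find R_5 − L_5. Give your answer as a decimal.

51.2

R_5 = 120.64.
L_5 = 69.44.
R_5 − L_5 = 51.2.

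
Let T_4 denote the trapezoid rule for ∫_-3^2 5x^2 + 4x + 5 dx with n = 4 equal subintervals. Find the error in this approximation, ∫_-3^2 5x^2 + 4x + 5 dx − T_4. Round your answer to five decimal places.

-6.51042

Exact integral: ∫_-3^2 f(x) dx ≈ 73.3333333.
T_4 = 79.84375.
Error ≈ 73.3333333 − 79.84375 ≈ -6.51042.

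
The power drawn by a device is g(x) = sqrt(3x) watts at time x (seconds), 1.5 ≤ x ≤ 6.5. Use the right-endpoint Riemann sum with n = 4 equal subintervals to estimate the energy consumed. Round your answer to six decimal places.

Δx = (6.5 − 1.5)/4 = 1.25.
Right endpoints: 2.75, 4, 5.25, 6.5.
g(2.75) ≈ 2.872281, g(4) ≈ 3.464102, g(5.25) ≈ 3.968627, g(6.5) ≈ 4.415880.
Sum = Δx · [g(2.75) + g(4) + g(5.25) + g(6.5)].
Sum ≈ 18.401113.

18.401113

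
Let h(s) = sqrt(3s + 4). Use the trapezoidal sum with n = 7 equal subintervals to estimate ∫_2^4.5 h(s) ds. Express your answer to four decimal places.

9.2399

Δs = (4.5 − 2)/7 = 5/14.
h(2) ≈ 3.1623, h(33/14) ≈ 3.3274, h(19/7) ≈ 3.4847, h(43/14) ≈ 3.6351, h(24/7) ≈ 3.7796, h(53/14) ≈ 3.9188, h(29/7) ≈ 4.0532, h(4.5) ≈ 4.1833.
T_7 = (Δs/2)·[h(s_0) + 2h(s_1) + ... + 2h(s_{6}) + h(s_7)].
Sum ≈ 9.2399.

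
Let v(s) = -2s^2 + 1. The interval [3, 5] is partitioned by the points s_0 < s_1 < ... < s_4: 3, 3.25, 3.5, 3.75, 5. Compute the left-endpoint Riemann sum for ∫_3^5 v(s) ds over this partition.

-49.0625

Subinterval widths: 0.25, 0.25, 0.25, 1.25.
Left endpoints: 3, 3.25, 3.5, 3.75.
v(3) = -17, v(3.25) = -20.125, v(3.5) = -23.5, v(3.75) = -27.125.
Sum = Σ Δs_i · v(s_i).
Sum = -49.0625.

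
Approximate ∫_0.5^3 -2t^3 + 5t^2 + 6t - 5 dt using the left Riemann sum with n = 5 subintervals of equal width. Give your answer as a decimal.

16.25

Δt = (3 − 0.5)/5 = 0.5.
Left endpoints: 0.5, 1, 1.5, 2, 2.5.
f(0.5) = -1, f(1) = 4, f(1.5) = 8.5, f(2) = 11, f(2.5) = 10.
Sum = Δt · [f(0.5) + f(1) + f(1.5) + f(2) + f(2.5)].
Sum = 16.25.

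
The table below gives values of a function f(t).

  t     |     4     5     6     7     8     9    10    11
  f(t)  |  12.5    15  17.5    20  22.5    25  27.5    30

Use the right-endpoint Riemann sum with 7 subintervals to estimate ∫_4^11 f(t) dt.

Δt = 1.
Sum = 1·[15 + 17.5 + 20 + 22.5 + 25 + 27.5 + 30] = 157.5.

157.5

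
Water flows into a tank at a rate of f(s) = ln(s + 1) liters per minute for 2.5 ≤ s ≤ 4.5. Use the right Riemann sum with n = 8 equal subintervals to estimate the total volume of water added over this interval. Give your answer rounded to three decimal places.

Δs = (4.5 − 2.5)/8 = 0.25.
Right endpoints: 2.75, 3, 3.25, 3.5, 3.75, 4, 4.25, 4.5.
f(2.75) ≈ 1.322, f(3) ≈ 1.386, f(3.25) ≈ 1.447, f(3.5) ≈ 1.504, f(3.75) ≈ 1.558, f(4) ≈ 1.609, f(4.25) ≈ 1.658, f(4.5) ≈ 1.705.
Sum = Δs · [f(2.75) + f(3) + f(3.25) + ...].
Sum ≈ 3.047.

3.047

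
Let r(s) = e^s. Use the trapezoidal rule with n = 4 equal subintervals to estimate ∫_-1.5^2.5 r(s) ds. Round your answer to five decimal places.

12.93975

Δs = (2.5 − (-1.5))/4 = 1.
r(-1.5) ≈ 0.22313, r(-0.5) ≈ 0.60653, r(0.5) ≈ 1.64872, r(1.5) ≈ 4.48169, r(2.5) ≈ 12.18249.
T_4 = (Δs/2)·[r(s_0) + 2r(s_1) + 2r(s_2) + 2r(s_3) + r(s_4)].
Sum ≈ 12.93975.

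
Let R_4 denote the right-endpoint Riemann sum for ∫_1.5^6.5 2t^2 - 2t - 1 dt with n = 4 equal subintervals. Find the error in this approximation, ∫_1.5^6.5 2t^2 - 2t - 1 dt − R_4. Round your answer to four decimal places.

-46.3542

Exact integral: ∫_1.5^6.5 f(t) dt ≈ 135.833333.
R_4 = 182.1875.
Error ≈ 135.833333 − 182.1875 ≈ -46.3542.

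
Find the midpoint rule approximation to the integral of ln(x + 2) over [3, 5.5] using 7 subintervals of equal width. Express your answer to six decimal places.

4.564937

Δx = (5.5 − 3)/7 = 5/14.
Midpoints: 89/28, 99/28, 109/28, 4.25, 129/28, 139/28, 149/28.
f(89/28) ≈ 1.644529, f(99/28) ≈ 1.711221, f(109/28) ≈ 1.773741, f(4.25) ≈ 1.832581, f(129/28) ≈ 1.888151, f(139/28) ≈ 1.940795, f(149/28) ≈ 1.990805.
Sum = Δx · [f(89/28) + f(99/28) + f(109/28) + ...].
Sum ≈ 4.564937.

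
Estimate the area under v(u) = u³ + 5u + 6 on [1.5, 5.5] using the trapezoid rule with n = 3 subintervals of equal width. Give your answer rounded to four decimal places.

333.9444

Δu = (5.5 − 1.5)/3 = 4/3.
v(1.5) = 16.875, v(17/6) = 9269/216, v(25/6) = 21421/216, v(5.5) = 199.875.
T_3 = (Δu/2)·[v(u_0) + 2v(u_1) + 2v(u_2) + v(u_3)].
Sum ≈ 333.9444.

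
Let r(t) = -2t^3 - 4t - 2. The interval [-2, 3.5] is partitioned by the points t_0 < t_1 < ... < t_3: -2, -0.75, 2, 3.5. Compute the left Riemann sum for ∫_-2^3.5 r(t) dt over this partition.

-6.4296875

Subinterval widths: 1.25, 2.75, 1.5.
Left endpoints: -2, -0.75, 2.
r(-2) = 22, r(-0.75) = 1.84375, r(2) = -26.
Sum = Σ Δt_i · r(t_i).
Sum = -6.4296875.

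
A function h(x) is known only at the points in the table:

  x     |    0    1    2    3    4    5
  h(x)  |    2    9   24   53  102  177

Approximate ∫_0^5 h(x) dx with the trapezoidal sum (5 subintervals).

277.5

Δx = 1.
T_5 = (1/2)·[2 + 2·9 + 2·24 + 2·53 + 2·102 + 177] = 277.5.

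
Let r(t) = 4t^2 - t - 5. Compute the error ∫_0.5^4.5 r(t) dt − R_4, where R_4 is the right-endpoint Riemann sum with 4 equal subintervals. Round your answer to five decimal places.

Exact integral: ∫_0.5^4.5 r(t) dt ≈ 91.3333333.
R_4 = 132.
Error ≈ 91.3333333 − 132 ≈ -40.66667.

-40.66667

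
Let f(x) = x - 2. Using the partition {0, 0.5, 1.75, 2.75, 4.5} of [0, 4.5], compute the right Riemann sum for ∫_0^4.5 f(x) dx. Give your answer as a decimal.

4.0625

Subinterval widths: 0.5, 1.25, 1, 1.75.
Right endpoints: 0.5, 1.75, 2.75, 4.5.
f(0.5) = -1.5, f(1.75) = -0.25, f(2.75) = 0.75, f(4.5) = 2.5.
Sum = Σ Δx_i · f(x_i).
Sum = 4.0625.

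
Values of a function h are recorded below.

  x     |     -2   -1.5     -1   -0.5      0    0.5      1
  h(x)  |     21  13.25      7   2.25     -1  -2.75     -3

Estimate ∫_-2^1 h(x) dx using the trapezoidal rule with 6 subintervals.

13.875

Δx = 0.5.
T_6 = (0.5/2)·[21 + 2·13.25 + 2·7 + 2·2.25 + 2·(-1) + 2·(-2.75) + (-3)] = 13.875.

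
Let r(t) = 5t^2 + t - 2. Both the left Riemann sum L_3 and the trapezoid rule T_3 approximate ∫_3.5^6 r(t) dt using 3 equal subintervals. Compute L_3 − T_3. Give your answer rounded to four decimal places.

L_3 ≈ 246.342593.
T_3 ≈ 296.863426.
L_3 − T_3 ≈ -50.5208.

-50.5208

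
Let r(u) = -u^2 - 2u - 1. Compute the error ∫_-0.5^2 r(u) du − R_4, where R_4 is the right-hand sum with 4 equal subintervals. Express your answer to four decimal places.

Exact integral: ∫_-0.5^2 r(u) du ≈ -8.958333.
R_4 = -11.85546875.
Error ≈ -8.958333 − (-11.85546875) ≈ 2.8971.

2.8971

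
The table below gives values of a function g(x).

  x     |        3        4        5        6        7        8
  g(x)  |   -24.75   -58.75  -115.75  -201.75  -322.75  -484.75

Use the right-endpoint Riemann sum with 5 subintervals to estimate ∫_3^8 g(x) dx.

Δx = 1.
Sum = 1·[(-58.75) + (-115.75) + (-201.75) + (-322.75) + (-484.75)] = -1183.75.

-1183.75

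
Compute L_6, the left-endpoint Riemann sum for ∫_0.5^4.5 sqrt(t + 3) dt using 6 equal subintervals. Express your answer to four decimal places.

9.0354

Δt = (4.5 − 0.5)/6 = 2/3.
Left endpoints: 0.5, 7/6, 11/6, 2.5, 19/6, 23/6.
f(0.5) ≈ 1.8708, f(7/6) ≈ 2.0412, f(11/6) ≈ 2.1985, f(2.5) ≈ 2.3452, f(19/6) ≈ 2.4833, f(23/6) ≈ 2.6141.
Sum = Δt · [f(0.5) + f(7/6) + f(11/6) + ...].
Sum ≈ 9.0354.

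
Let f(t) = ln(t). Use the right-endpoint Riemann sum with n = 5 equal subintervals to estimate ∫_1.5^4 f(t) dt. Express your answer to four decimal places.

2.6736

Δt = (4 − 1.5)/5 = 0.5.
Right endpoints: 2, 2.5, 3, 3.5, 4.
f(2) ≈ 0.6931, f(2.5) ≈ 0.9163, f(3) ≈ 1.0986, f(3.5) ≈ 1.2528, f(4) ≈ 1.3863.
Sum = Δt · [f(2) + f(2.5) + f(3) + f(3.5) + f(4)].
Sum ≈ 2.6736.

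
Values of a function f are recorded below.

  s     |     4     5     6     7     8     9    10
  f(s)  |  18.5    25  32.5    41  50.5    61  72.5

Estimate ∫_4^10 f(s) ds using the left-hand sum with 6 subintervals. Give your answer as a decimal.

228.5

Δs = 1.
Sum = 1·[18.5 + 25 + 32.5 + 41 + 50.5 + 61] = 228.5.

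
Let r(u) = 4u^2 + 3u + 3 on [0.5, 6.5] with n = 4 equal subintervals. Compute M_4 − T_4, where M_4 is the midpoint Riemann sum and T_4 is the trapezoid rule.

M_4 = 442.5.
T_4 = 456.
M_4 − T_4 = -13.5.

-13.5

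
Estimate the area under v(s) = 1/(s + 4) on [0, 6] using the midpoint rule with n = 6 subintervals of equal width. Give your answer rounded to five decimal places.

0.91413

Δs = (6 − 0)/6 = 1.
Midpoints: 0.5, 1.5, 2.5, 3.5, 4.5, 5.5.
v(0.5) = 2/9, v(1.5) = 2/11, v(2.5) = 2/13, v(3.5) = 2/15, v(4.5) = 2/17, v(5.5) = 2/19.
Sum = Δs · [v(0.5) + v(1.5) + v(2.5) + ...].
Sum ≈ 0.91413.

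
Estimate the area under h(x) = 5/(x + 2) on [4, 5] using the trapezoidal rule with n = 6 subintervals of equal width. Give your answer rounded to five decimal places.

0.77084

Δx = (5 − 4)/6 = 1/6.
h(4) = 5/6, h(25/6) = 30/37, h(13/3) = 15/19, h(4.5) = 10/13, h(14/3) = 0.75, h(29/6) = 30/41, h(5) = 5/7.
T_6 = (Δx/2)·[h(x_0) + 2h(x_1) + ... + 2h(x_{5}) + h(x_6)].
Sum ≈ 0.77084.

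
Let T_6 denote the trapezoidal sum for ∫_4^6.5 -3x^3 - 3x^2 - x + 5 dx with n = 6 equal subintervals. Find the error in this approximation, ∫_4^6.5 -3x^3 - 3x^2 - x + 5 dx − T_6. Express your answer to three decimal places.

3.635

Exact integral: ∫_4^6.5 f(x) dx = -1358.046875.
T_6 ≈ -1361.68186.
Error ≈ -1358.046875 − (-1361.68186) ≈ 3.635.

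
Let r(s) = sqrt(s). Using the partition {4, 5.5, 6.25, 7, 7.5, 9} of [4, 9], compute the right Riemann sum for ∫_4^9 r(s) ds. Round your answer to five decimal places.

13.24643

Subinterval widths: 1.5, 0.75, 0.75, 0.5, 1.5.
Right endpoints: 5.5, 6.25, 7, 7.5, 9.
r(5.5) ≈ 2.34521, r(6.25) ≈ 2.50000, r(7) ≈ 2.64575, r(7.5) ≈ 2.73861, r(9) ≈ 3.00000.
Sum = Σ Δs_i · r(s_i).
Sum ≈ 13.24643.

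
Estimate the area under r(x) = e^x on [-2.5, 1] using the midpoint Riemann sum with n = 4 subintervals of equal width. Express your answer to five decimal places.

2.55394

Δx = (1 − (-2.5))/4 = 0.875.
Midpoints: -2.0625, -1.1875, -0.3125, 0.5625.
r(-2.0625) ≈ 0.12714, r(-1.1875) ≈ 0.30498, r(-0.3125) ≈ 0.73162, r(0.5625) ≈ 1.75505.
Sum = Δx · [r(-2.0625) + r(-1.1875) + r(-0.3125) + r(0.5625)].
Sum ≈ 2.55394.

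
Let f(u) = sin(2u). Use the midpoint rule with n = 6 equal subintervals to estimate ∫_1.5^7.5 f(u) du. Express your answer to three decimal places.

Δu = (7.5 − 1.5)/6 = 1.
Midpoints: 2, 3, 4, 5, 6, 7.
f(2) ≈ -0.757, f(3) ≈ -0.279, f(4) ≈ 0.989, f(5) ≈ -0.544, f(6) ≈ -0.537, f(7) ≈ 0.991.
Sum = Δu · [f(2) + f(3) + f(4) + ...].
Sum ≈ -0.137.

-0.137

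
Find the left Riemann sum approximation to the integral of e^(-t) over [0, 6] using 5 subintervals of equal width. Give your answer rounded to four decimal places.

Δt = (6 − 0)/5 = 1.2.
Left endpoints: 0, 1.2, 2.4, 3.6, 4.8.
f(0) ≈ 1.0000, f(1.2) ≈ 0.3012, f(2.4) ≈ 0.0907, f(3.6) ≈ 0.0273, f(4.8) ≈ 0.0082.
Sum = Δt · [f(0) + f(1.2) + f(2.4) + f(3.6) + f(4.8)].
Sum ≈ 1.7130.

1.7130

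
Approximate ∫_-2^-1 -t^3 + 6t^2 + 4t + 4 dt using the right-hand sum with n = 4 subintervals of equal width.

Δt = (-1 − (-2))/4 = 0.25.
Right endpoints: -1.75, -1.5, -1.25, -1.
f(-1.75) = 20.734375, f(-1.5) = 14.875, f(-1.25) = 10.328125, f(-1) = 7.
Sum = Δt · [f(-1.75) + f(-1.5) + f(-1.25) + f(-1)].
Sum = 13.234375.

13.234375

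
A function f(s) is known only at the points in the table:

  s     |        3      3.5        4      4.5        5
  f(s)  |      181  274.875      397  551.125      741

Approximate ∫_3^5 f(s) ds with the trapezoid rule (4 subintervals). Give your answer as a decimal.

842

Δs = 0.5.
T_4 = (0.5/2)·[181 + 2·274.875 + 2·397 + 2·551.125 + 741] = 842.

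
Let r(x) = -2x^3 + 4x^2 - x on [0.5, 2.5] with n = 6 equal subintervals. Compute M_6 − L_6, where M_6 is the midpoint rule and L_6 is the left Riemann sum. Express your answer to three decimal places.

-1.222

M_6 ≈ -1.74074.
L_6 ≈ -0.51852.
M_6 − L_6 ≈ -1.222.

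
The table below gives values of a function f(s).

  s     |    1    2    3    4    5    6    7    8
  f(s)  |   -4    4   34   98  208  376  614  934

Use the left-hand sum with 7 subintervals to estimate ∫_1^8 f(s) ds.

Δs = 1.
Sum = 1·[(-4) + 4 + 34 + 98 + 208 + 376 + 614] = 1330.

1330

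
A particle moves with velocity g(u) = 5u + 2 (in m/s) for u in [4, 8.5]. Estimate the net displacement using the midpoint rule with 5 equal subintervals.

149.625

Δu = (8.5 − 4)/5 = 0.9.
Midpoints: 4.45, 5.35, 6.25, 7.15, 8.05.
g(4.45) = 24.25, g(5.35) = 28.75, g(6.25) = 33.25, g(7.15) = 37.75, g(8.05) = 42.25.
Sum = Δu · [g(4.45) + g(5.35) + g(6.25) + g(7.15) + g(8.05)].
Sum = 149.625.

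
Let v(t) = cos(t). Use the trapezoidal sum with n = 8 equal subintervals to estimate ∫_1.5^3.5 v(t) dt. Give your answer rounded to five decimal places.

-1.34125

Δt = (3.5 − 1.5)/8 = 0.25.
v(1.5) ≈ 0.07074, v(1.75) ≈ -0.17825, v(2) ≈ -0.41615, v(2.25) ≈ -0.62817, v(2.5) ≈ -0.80114, v(2.75) ≈ -0.92430, v(3) ≈ -0.98999, v(3.25) ≈ -0.99413, v(3.5) ≈ -0.93646.
T_8 = (Δt/2)·[v(t_0) + 2v(t_1) + ... + 2v(t_{7}) + v(t_8)].
Sum ≈ -1.34125.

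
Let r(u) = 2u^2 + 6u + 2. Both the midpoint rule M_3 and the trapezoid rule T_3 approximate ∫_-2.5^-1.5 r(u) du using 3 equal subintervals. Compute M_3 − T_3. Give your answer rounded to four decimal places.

-0.0556

M_3 ≈ -1.851852.
T_3 ≈ -1.796296.
M_3 − T_3 ≈ -0.0556.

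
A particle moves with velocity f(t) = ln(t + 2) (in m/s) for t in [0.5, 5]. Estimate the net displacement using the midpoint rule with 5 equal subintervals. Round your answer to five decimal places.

6.83923

Δt = (5 − 0.5)/5 = 0.9.
Midpoints: 0.95, 1.85, 2.75, 3.65, 4.55.
f(0.95) ≈ 1.08181, f(1.85) ≈ 1.34807, f(2.75) ≈ 1.55814, f(3.65) ≈ 1.73166, f(4.55) ≈ 1.87947.
Sum = Δt · [f(0.95) + f(1.85) + f(2.75) + f(3.65) + f(4.55)].
Sum ≈ 6.83923.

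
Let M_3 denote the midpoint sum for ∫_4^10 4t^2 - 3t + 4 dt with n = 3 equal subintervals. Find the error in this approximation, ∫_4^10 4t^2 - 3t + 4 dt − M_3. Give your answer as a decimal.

Exact integral: ∫_4^10 f(t) dt = 1146.
M_3 = 1138.
Error = 1146 − 1138 = 8.

8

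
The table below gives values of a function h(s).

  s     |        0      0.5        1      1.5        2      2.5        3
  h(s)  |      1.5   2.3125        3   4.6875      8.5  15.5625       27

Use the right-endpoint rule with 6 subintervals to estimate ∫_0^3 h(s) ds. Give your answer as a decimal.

30.53125

Δs = 0.5.
Sum = 0.5·[2.3125 + 3 + 4.6875 + 8.5 + 15.5625 + 27] = 30.53125.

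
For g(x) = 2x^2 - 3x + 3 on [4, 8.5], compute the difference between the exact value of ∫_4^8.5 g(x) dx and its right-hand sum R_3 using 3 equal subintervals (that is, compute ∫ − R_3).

-77.625

Exact integral: ∫_4^8.5 g(x) dx = 295.875.
R_3 = 373.5.
Error = 295.875 − 373.5 = -77.625.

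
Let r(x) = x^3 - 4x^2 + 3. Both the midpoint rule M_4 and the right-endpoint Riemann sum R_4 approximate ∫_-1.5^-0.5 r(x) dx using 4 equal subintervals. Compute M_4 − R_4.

-1.296875

M_4 = -2.546875.
R_4 = -1.25.
M_4 − R_4 = -1.296875.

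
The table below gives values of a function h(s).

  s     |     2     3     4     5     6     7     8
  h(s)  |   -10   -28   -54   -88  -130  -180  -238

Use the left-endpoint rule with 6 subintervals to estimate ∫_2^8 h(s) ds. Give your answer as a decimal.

Δs = 1.
Sum = 1·[(-10) + (-28) + (-54) + (-88) + (-130) + (-180)] = -490.

-490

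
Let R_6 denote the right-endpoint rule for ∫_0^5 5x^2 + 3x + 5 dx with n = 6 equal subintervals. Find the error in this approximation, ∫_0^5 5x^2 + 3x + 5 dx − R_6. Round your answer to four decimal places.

-61.2269

Exact integral: ∫_0^5 f(x) dx ≈ 270.833333.
R_6 ≈ 332.060185.
Error ≈ 270.833333 − 332.060185 ≈ -61.2269.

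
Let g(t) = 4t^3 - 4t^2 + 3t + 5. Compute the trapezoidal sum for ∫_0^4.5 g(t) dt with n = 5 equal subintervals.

355.41

Δt = (4.5 − 0)/5 = 0.9.
g(0) = 5, g(0.9) = 7.376, g(1.8) = 20.768, g(2.7) = 62.672, g(3.6) = 150.584, g(4.5) = 302.
T_5 = (Δt/2)·[g(t_0) + 2g(t_1) + ... + 2g(t_{4}) + g(t_5)].
Sum = 355.41.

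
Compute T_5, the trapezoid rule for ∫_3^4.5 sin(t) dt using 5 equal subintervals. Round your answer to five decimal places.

Δt = (4.5 − 3)/5 = 0.3.
f(3) ≈ 0.14112, f(3.3) ≈ -0.15775, f(3.6) ≈ -0.44252, f(3.9) ≈ -0.68777, f(4.2) ≈ -0.87158, f(4.5) ≈ -0.97753.
T_5 = (Δt/2)·[f(t_0) + 2f(t_1) + ... + 2f(t_{4}) + f(t_5)].
Sum ≈ -0.77334.

-0.77334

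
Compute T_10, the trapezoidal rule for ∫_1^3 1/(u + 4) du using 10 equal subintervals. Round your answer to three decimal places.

Δu = (3 − 1)/10 = 0.2.
f(1) = 0.2, f(1.2) = 5/26, f(1.4) = 5/27, f(1.6) = 5/28, f(1.8) = 5/29, f(2) = 1/6, f(2.2) = 5/31, f(2.4) = 0.15625, f(2.6) = 5/33, f(2.8) = 5/34, f(3) = 1/7.
T_10 = (Δu/2)·[f(u_0) + 2f(u_1) + ... + 2f(u_{9}) + f(u_10)].
Sum ≈ 0.337.

0.337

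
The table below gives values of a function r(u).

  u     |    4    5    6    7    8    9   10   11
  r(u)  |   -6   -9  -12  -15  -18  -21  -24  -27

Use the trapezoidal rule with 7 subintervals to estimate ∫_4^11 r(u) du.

Δu = 1.
T_7 = (1/2)·[(-6) + 2·(-9) + 2·(-12) + 2·(-15) + 2·(-18) + 2·(-21) + 2·(-24) + (-27)] = -115.5.

-115.5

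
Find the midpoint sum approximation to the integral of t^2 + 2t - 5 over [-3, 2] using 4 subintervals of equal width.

-18.984375

Δt = (2 − (-3))/4 = 1.25.
Midpoints: -2.375, -1.125, 0.125, 1.375.
f(-2.375) = -4.109375, f(-1.125) = -5.984375, f(0.125) = -4.734375, f(1.375) = -0.359375.
Sum = Δt · [f(-2.375) + f(-1.125) + f(0.125) + f(1.375)].
Sum = -18.984375.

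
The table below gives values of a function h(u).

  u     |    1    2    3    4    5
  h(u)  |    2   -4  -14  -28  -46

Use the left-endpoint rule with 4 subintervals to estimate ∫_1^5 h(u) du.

-44

Δu = 1.
Sum = 1·[2 + (-4) + (-14) + (-28)] = -44.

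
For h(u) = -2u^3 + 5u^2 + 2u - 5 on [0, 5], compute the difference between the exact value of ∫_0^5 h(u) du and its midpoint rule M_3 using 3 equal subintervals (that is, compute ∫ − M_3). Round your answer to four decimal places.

Exact integral: ∫_0^5 h(u) du ≈ -104.166667.
M_3 ≈ -92.592593.
Error ≈ -104.166667 − (-92.592593) ≈ -11.5741.

-11.5741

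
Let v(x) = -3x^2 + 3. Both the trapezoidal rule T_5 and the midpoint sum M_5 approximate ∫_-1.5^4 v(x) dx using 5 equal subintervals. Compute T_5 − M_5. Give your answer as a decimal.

T_5 = -54.2025.
M_5 = -49.21125.
T_5 − M_5 = -4.99125.

-4.99125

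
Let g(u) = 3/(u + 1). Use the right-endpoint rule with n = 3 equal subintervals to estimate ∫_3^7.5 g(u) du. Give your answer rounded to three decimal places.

Δu = (7.5 − 3)/3 = 1.5.
Right endpoints: 4.5, 6, 7.5.
g(4.5) = 6/11, g(6) = 3/7, g(7.5) = 6/17.
Sum = Δu · [g(4.5) + g(6) + g(7.5)].
Sum ≈ 1.990.

1.990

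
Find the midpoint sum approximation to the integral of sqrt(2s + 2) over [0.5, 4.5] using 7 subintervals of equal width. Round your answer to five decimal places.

Δs = (4.5 − 0.5)/7 = 4/7.
Midpoints: 11/14, 19/14, 27/14, 2.5, 43/14, 51/14, 59/14.
f(11/14) ≈ 1.88982, f(19/14) ≈ 2.17124, f(27/14) ≈ 2.42015, f(2.5) ≈ 2.64575, f(43/14) ≈ 2.85357, f(51/14) ≈ 3.04725, f(59/14) ≈ 3.22933.
Sum = Δs · [f(11/14) + f(19/14) + f(27/14) + ...].
Sum ≈ 10.43264.

10.43264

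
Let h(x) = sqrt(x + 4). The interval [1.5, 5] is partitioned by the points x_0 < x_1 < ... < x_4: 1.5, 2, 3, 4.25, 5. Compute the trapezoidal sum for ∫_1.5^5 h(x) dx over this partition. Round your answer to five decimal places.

9.39717

Subinterval widths: 0.5, 1, 1.25, 0.75.
h(1.5) ≈ 2.34521, h(2) ≈ 2.44949, h(3) ≈ 2.64575, h(4.25) ≈ 2.87228, h(5) ≈ 3.00000.
On each subinterval the trapezoid contributes (Δx_i/2)·[h(x_{i-1}) + h(x_i)].
Sum ≈ 9.39717.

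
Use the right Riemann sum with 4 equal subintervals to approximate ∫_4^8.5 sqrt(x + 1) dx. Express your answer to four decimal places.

Δx = (8.5 − 4)/4 = 1.125.
Right endpoints: 5.125, 6.25, 7.375, 8.5.
f(5.125) ≈ 2.4749, f(6.25) ≈ 2.6926, f(7.375) ≈ 2.8940, f(8.5) ≈ 3.0822.
Sum = Δx · [f(5.125) + f(6.25) + f(7.375) + f(8.5)].
Sum ≈ 12.5366.

12.5366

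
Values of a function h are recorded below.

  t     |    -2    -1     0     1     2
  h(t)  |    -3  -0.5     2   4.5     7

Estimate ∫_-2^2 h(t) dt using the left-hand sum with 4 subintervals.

3

Δt = 1.
Sum = 1·[(-3) + (-0.5) + 2 + 4.5] = 3.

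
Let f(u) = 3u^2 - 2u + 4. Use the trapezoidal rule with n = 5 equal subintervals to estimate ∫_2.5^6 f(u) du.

185.4825

Δu = (6 − 2.5)/5 = 0.7.
f(2.5) = 17.75, f(3.2) = 28.32, f(3.9) = 41.83, f(4.6) = 58.28, f(5.3) = 77.67, f(6) = 100.
T_5 = (Δu/2)·[f(u_0) + 2f(u_1) + ... + 2f(u_{4}) + f(u_5)].
Sum = 185.4825.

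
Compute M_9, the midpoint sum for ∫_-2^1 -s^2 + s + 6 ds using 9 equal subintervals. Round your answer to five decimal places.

13.52778

Δs = (1 − (-2))/9 = 1/3.
Midpoints: -11/6, -1.5, -7/6, -5/6, -0.5, -1/6, 1/6, 0.5, 5/6.
f(-11/6) = 29/36, f(-1.5) = 2.25, f(-7/6) = 125/36, f(-5/6) = 161/36, f(-0.5) = 5.25, f(-1/6) = 209/36, f(1/6) = 221/36, f(0.5) = 6.25, f(5/6) = 221/36.
Sum = Δs · [f(-11/6) + f(-1.5) + f(-7/6) + ...].
Sum ≈ 13.52778.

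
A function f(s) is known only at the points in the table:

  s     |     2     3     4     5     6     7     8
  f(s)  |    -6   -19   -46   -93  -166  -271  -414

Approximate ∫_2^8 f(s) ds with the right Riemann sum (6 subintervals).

Δs = 1.
Sum = 1·[(-19) + (-46) + (-93) + (-166) + (-271) + (-414)] = -1009.

-1009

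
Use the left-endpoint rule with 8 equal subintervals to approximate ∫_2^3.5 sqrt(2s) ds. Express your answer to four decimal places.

3.4459

Δs = (3.5 − 2)/8 = 0.1875.
Left endpoints: 2, 2.1875, 2.375, 2.5625, 2.75, 2.9375, 3.125, 3.3125.
f(2) ≈ 2.0000, f(2.1875) ≈ 2.0917, f(2.375) ≈ 2.1794, f(2.5625) ≈ 2.2638, f(2.75) ≈ 2.3452, f(2.9375) ≈ 2.4238, f(3.125) ≈ 2.5000, f(3.3125) ≈ 2.5739.
Sum = Δs · [f(2) + f(2.1875) + f(2.375) + ...].
Sum ≈ 3.4459.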